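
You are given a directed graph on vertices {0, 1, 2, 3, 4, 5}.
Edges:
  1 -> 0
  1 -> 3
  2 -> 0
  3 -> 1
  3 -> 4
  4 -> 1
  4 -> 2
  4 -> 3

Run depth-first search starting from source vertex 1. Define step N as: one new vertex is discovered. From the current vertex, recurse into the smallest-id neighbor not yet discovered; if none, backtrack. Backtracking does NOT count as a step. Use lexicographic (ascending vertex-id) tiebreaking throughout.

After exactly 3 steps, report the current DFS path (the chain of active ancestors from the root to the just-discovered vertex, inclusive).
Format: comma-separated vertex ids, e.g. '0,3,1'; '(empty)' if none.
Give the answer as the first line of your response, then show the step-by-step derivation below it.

1,3

step 1: discover 1; path=1; order=1
step 2: discover 0; path=1>0; order=1,0
step 3: discover 3; path=1>3; order=1,0,3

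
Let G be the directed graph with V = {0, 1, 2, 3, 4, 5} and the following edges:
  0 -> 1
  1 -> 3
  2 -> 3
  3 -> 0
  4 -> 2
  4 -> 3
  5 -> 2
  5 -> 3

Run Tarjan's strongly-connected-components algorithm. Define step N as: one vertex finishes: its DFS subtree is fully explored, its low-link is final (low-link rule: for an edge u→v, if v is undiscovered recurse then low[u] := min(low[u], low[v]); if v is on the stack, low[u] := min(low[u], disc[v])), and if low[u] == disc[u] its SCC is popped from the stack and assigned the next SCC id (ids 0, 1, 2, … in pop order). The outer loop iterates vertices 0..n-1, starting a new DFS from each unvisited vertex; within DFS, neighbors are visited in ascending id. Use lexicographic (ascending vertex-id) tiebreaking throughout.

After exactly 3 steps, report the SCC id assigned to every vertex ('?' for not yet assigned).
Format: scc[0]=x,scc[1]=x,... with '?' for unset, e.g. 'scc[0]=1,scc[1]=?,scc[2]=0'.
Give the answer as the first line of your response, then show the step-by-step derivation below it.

scc[0]=0,scc[1]=0,scc[2]=?,scc[3]=0,scc[4]=?,scc[5]=?

step 1: low=(low[0]=0,low[1]=1,low[2]=?,low[3]=0,low[4]=?,low[5]=?); scc=(scc[0]=?,scc[1]=?,scc[2]=?,scc[3]=?,scc[4]=?,scc[5]=?)
step 2: low=(low[0]=0,low[1]=0,low[2]=?,low[3]=0,low[4]=?,low[5]=?); scc=(scc[0]=?,scc[1]=?,scc[2]=?,scc[3]=?,scc[4]=?,scc[5]=?)
step 3: low=(low[0]=0,low[1]=0,low[2]=?,low[3]=0,low[4]=?,low[5]=?); scc=(scc[0]=0,scc[1]=0,scc[2]=?,scc[3]=0,scc[4]=?,scc[5]=?)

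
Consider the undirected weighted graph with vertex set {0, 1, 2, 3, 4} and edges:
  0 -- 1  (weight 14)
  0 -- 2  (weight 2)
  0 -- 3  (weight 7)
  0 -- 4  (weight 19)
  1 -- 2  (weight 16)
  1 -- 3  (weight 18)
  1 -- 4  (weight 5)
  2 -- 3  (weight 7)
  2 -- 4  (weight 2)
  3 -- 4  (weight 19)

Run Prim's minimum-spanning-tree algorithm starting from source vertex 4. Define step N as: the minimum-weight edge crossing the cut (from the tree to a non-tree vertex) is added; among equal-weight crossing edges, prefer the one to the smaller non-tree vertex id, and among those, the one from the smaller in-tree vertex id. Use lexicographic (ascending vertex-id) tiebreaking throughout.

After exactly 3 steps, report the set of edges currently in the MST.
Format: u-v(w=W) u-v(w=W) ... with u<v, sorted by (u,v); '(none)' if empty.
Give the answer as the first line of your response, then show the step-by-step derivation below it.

0-2(w=2) 1-4(w=5) 2-4(w=2)

step 1: add edge 2-4 (w=2); MST = {2-4(w=2)}
step 2: add edge 0-2 (w=2); MST = {0-2(w=2) 2-4(w=2)}
step 3: add edge 1-4 (w=5); MST = {0-2(w=2) 1-4(w=5) 2-4(w=2)}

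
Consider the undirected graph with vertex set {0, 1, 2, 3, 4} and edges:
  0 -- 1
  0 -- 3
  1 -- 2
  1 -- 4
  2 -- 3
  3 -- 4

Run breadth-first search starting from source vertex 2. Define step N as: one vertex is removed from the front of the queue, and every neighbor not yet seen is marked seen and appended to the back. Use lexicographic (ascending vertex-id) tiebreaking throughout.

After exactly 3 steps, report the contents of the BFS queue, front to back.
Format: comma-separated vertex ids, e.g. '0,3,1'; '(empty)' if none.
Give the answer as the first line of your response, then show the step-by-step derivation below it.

0,4

step 1: dequeue 2; queue=[1,3]; order=2
step 2: dequeue 1; queue=[3,0,4]; order=2,1
step 3: dequeue 3; queue=[0,4]; order=2,1,3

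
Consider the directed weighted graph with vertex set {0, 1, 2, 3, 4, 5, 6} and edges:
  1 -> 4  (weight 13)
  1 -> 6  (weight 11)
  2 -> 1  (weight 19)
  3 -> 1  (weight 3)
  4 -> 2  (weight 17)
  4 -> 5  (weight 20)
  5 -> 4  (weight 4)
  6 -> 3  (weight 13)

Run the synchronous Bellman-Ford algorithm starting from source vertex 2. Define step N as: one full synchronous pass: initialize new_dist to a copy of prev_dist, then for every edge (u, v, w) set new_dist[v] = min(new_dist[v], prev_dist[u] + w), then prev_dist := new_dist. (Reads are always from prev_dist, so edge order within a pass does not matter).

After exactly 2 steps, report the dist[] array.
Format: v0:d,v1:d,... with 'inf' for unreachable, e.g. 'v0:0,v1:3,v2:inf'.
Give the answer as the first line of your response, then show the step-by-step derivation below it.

v0:inf,v1:19,v2:0,v3:inf,v4:32,v5:inf,v6:30

step 1: dist = v0:inf,v1:19,v2:0,v3:inf,v4:inf,v5:inf,v6:inf
step 2: dist = v0:inf,v1:19,v2:0,v3:inf,v4:32,v5:inf,v6:30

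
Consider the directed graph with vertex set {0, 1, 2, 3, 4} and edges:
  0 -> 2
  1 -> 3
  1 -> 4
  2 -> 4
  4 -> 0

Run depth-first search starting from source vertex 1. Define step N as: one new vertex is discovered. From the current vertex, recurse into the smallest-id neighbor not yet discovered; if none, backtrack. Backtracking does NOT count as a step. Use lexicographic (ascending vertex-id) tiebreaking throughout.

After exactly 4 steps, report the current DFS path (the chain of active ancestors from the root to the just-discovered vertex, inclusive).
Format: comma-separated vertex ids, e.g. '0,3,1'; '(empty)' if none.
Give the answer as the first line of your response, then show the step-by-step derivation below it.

1,4,0

step 1: discover 1; path=1; order=1
step 2: discover 3; path=1>3; order=1,3
step 3: discover 4; path=1>4; order=1,3,4
step 4: discover 0; path=1>4>0; order=1,3,4,0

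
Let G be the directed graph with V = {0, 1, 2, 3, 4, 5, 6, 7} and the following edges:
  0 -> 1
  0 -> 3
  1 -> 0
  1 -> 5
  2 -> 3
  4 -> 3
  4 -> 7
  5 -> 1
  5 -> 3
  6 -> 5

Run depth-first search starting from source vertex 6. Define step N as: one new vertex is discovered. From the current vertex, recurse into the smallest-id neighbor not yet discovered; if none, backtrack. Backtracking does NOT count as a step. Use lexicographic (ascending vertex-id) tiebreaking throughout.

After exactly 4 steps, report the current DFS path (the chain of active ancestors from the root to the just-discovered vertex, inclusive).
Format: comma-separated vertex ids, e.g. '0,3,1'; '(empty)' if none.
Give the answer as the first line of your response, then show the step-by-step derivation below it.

6,5,1,0

step 1: discover 6; path=6; order=6
step 2: discover 5; path=6>5; order=6,5
step 3: discover 1; path=6>5>1; order=6,5,1
step 4: discover 0; path=6>5>1>0; order=6,5,1,0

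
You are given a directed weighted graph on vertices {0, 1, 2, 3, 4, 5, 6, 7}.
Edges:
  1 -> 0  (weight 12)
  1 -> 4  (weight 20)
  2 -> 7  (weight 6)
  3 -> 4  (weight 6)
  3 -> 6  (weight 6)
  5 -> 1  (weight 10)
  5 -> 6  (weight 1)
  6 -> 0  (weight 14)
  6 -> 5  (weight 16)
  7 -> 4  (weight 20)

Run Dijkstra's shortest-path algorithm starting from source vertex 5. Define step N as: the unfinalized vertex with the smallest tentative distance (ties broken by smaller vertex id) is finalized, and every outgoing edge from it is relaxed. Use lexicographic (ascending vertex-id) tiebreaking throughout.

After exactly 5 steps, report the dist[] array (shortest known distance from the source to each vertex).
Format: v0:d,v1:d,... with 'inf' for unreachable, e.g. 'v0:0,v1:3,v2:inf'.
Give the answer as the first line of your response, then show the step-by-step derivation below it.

v0:15,v1:10,v2:inf,v3:inf,v4:30,v5:0,v6:1,v7:inf

step 1: dist = v0:inf,v1:10,v2:inf,v3:inf,v4:inf,v5:0,v6:1,v7:inf
step 2: dist = v0:15,v1:10,v2:inf,v3:inf,v4:inf,v5:0,v6:1,v7:inf
step 3: dist = v0:15,v1:10,v2:inf,v3:inf,v4:30,v5:0,v6:1,v7:inf
step 4: dist = v0:15,v1:10,v2:inf,v3:inf,v4:30,v5:0,v6:1,v7:inf
step 5: dist = v0:15,v1:10,v2:inf,v3:inf,v4:30,v5:0,v6:1,v7:inf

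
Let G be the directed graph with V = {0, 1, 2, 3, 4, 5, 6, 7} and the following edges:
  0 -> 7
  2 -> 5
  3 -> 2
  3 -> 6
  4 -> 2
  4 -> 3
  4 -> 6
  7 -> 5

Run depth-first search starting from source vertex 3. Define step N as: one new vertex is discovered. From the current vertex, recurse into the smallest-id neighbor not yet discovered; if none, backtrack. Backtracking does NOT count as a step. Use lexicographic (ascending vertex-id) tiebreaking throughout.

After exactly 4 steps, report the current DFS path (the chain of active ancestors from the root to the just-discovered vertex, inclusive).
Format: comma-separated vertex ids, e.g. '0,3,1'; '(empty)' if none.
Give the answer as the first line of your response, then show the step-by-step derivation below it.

3,6

step 1: discover 3; path=3; order=3
step 2: discover 2; path=3>2; order=3,2
step 3: discover 5; path=3>2>5; order=3,2,5
step 4: discover 6; path=3>6; order=3,2,5,6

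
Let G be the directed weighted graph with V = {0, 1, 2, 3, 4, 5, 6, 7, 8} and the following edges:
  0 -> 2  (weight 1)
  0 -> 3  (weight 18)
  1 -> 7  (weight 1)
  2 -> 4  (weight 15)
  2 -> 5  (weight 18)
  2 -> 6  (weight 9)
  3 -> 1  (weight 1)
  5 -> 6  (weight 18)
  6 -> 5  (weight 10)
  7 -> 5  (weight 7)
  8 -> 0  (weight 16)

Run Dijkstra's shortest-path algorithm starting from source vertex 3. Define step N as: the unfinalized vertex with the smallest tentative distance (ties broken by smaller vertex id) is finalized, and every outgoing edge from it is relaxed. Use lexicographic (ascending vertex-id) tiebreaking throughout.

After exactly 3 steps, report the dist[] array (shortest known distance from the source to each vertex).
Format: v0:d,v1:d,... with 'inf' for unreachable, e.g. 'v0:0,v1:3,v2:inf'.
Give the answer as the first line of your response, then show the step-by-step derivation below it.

v0:inf,v1:1,v2:inf,v3:0,v4:inf,v5:9,v6:inf,v7:2,v8:inf

step 1: dist = v0:inf,v1:1,v2:inf,v3:0,v4:inf,v5:inf,v6:inf,v7:inf,v8:inf
step 2: dist = v0:inf,v1:1,v2:inf,v3:0,v4:inf,v5:inf,v6:inf,v7:2,v8:inf
step 3: dist = v0:inf,v1:1,v2:inf,v3:0,v4:inf,v5:9,v6:inf,v7:2,v8:inf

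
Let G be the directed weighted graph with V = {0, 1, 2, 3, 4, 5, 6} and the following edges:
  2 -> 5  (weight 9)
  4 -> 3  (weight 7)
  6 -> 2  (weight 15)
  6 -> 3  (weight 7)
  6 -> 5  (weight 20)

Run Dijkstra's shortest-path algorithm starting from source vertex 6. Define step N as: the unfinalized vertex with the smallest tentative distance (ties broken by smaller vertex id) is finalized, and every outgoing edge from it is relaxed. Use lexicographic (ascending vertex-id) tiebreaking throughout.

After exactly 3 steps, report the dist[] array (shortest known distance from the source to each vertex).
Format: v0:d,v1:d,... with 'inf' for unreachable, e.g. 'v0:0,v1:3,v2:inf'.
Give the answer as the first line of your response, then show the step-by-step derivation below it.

v0:inf,v1:inf,v2:15,v3:7,v4:inf,v5:20,v6:0

step 1: dist = v0:inf,v1:inf,v2:15,v3:7,v4:inf,v5:20,v6:0
step 2: dist = v0:inf,v1:inf,v2:15,v3:7,v4:inf,v5:20,v6:0
step 3: dist = v0:inf,v1:inf,v2:15,v3:7,v4:inf,v5:20,v6:0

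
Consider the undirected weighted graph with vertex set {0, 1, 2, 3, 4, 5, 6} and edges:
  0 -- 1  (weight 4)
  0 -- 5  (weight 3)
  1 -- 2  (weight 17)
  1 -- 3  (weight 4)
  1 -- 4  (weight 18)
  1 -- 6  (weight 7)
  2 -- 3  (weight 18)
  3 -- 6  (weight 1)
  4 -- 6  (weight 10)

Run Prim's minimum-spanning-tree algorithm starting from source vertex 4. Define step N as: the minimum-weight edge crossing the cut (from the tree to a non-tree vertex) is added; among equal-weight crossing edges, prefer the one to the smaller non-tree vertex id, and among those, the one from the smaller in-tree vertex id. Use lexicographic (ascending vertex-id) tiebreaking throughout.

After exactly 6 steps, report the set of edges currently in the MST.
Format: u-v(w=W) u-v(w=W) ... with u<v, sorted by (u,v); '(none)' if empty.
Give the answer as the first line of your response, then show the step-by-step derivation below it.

0-1(w=4) 0-5(w=3) 1-2(w=17) 1-3(w=4) 3-6(w=1) 4-6(w=10)

step 1: add edge 4-6 (w=10); MST = {4-6(w=10)}
step 2: add edge 3-6 (w=1); MST = {3-6(w=1) 4-6(w=10)}
step 3: add edge 1-3 (w=4); MST = {1-3(w=4) 3-6(w=1) 4-6(w=10)}
step 4: add edge 0-1 (w=4); MST = {0-1(w=4) 1-3(w=4) 3-6(w=1) 4-6(w=10)}
step 5: add edge 0-5 (w=3); MST = {0-1(w=4) 0-5(w=3) 1-3(w=4) 3-6(w=1) 4-6(w=10)}
step 6: add edge 1-2 (w=17); MST = {0-1(w=4) 0-5(w=3) 1-2(w=17) 1-3(w=4) 3-6(w=1) 4-6(w=10)}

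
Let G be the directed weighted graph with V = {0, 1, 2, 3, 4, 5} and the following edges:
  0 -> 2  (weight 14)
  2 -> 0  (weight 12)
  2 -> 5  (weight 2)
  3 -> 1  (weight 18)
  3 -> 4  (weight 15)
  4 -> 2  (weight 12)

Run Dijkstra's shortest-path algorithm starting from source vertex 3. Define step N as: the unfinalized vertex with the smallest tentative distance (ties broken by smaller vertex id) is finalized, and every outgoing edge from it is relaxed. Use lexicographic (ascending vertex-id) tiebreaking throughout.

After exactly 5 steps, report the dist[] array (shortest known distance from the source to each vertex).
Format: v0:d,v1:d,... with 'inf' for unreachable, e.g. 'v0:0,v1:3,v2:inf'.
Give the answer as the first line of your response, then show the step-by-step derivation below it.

v0:39,v1:18,v2:27,v3:0,v4:15,v5:29

step 1: dist = v0:inf,v1:18,v2:inf,v3:0,v4:15,v5:inf
step 2: dist = v0:inf,v1:18,v2:27,v3:0,v4:15,v5:inf
step 3: dist = v0:inf,v1:18,v2:27,v3:0,v4:15,v5:inf
step 4: dist = v0:39,v1:18,v2:27,v3:0,v4:15,v5:29
step 5: dist = v0:39,v1:18,v2:27,v3:0,v4:15,v5:29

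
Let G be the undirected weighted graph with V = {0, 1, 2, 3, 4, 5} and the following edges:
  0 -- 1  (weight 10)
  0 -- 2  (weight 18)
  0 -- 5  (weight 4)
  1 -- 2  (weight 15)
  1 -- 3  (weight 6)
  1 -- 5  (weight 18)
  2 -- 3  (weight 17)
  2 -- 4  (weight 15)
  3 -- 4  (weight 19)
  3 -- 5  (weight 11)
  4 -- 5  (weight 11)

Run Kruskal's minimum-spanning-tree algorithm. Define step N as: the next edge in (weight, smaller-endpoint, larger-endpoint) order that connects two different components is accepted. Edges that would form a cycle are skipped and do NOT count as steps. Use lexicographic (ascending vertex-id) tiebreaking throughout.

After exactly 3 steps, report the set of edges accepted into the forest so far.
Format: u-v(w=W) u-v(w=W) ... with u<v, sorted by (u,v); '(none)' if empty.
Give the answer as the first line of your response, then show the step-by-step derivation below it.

0-1(w=10) 0-5(w=4) 1-3(w=6)

step 1: add edge 0-5 (w=4); MST = {0-5(w=4)}
step 2: add edge 1-3 (w=6); MST = {0-5(w=4) 1-3(w=6)}
step 3: add edge 0-1 (w=10); MST = {0-1(w=10) 0-5(w=4) 1-3(w=6)}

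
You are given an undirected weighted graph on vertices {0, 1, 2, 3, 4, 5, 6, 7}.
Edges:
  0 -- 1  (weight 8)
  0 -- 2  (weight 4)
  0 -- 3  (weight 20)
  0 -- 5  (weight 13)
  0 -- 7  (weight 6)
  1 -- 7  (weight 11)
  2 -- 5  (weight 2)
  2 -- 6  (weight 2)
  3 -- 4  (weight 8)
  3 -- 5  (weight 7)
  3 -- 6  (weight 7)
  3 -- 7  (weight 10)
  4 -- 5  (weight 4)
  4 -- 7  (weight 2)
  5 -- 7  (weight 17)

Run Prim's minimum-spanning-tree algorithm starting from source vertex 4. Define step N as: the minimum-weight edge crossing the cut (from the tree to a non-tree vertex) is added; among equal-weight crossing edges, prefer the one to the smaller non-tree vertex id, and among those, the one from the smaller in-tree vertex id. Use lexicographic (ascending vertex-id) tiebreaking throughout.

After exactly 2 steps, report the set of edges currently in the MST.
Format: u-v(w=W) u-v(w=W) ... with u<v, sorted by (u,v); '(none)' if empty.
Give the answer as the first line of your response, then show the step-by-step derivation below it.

4-5(w=4) 4-7(w=2)

step 1: add edge 4-7 (w=2); MST = {4-7(w=2)}
step 2: add edge 4-5 (w=4); MST = {4-5(w=4) 4-7(w=2)}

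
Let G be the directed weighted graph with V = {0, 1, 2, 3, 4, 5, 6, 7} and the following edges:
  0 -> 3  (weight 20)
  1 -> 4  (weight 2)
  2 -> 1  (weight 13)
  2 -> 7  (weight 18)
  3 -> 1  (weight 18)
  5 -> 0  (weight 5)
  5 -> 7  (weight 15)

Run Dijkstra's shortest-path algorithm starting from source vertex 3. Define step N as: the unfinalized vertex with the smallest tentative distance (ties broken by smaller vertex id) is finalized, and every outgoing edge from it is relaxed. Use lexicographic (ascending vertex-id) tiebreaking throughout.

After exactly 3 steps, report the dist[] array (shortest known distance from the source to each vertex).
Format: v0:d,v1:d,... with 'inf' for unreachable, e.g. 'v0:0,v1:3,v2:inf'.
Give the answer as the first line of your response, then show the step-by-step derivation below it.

v0:inf,v1:18,v2:inf,v3:0,v4:20,v5:inf,v6:inf,v7:inf

step 1: dist = v0:inf,v1:18,v2:inf,v3:0,v4:inf,v5:inf,v6:inf,v7:inf
step 2: dist = v0:inf,v1:18,v2:inf,v3:0,v4:20,v5:inf,v6:inf,v7:inf
step 3: dist = v0:inf,v1:18,v2:inf,v3:0,v4:20,v5:inf,v6:inf,v7:inf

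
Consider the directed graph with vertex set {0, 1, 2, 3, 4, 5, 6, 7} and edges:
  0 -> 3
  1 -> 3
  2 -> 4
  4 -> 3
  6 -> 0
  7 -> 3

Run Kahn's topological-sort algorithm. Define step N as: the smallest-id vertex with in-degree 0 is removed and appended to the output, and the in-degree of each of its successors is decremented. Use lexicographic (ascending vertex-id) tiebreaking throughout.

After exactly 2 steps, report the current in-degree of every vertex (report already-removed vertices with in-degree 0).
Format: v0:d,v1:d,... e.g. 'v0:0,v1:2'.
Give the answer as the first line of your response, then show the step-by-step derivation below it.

v0:1,v1:0,v2:0,v3:3,v4:0,v5:0,v6:0,v7:0

step 1: output 1; order=[1]; indeg=(1,0,0,3,1,0,0,0)
step 2: output 2; order=[1,2]; indeg=(1,0,0,3,0,0,0,0)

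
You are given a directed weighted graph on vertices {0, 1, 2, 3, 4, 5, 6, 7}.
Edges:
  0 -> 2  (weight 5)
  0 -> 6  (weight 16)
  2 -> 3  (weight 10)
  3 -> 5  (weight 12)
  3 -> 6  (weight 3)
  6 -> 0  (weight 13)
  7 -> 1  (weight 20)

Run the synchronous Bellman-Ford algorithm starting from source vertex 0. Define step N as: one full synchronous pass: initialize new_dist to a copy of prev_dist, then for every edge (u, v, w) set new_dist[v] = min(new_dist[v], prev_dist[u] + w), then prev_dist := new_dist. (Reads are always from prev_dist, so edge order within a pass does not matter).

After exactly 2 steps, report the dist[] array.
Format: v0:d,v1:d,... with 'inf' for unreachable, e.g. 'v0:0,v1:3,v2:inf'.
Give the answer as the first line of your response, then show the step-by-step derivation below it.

v0:0,v1:inf,v2:5,v3:15,v4:inf,v5:inf,v6:16,v7:inf

step 1: dist = v0:0,v1:inf,v2:5,v3:inf,v4:inf,v5:inf,v6:16,v7:inf
step 2: dist = v0:0,v1:inf,v2:5,v3:15,v4:inf,v5:inf,v6:16,v7:inf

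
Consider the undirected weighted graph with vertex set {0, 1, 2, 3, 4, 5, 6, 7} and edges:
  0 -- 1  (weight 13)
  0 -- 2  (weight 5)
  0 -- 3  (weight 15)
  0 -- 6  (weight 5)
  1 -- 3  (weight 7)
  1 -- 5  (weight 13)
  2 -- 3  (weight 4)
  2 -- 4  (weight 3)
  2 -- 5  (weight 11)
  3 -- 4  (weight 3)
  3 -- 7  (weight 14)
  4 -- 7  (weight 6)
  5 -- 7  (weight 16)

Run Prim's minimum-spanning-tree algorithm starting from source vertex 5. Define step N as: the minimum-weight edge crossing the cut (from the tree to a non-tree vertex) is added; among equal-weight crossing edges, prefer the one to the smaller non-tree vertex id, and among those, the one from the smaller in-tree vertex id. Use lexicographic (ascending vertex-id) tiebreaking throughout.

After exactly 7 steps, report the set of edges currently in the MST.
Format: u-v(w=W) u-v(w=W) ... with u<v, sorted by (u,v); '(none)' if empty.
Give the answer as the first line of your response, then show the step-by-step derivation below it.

0-2(w=5) 0-6(w=5) 1-3(w=7) 2-4(w=3) 2-5(w=11) 3-4(w=3) 4-7(w=6)

step 1: add edge 2-5 (w=11); MST = {2-5(w=11)}
step 2: add edge 2-4 (w=3); MST = {2-4(w=3) 2-5(w=11)}
step 3: add edge 3-4 (w=3); MST = {2-4(w=3) 2-5(w=11) 3-4(w=3)}
step 4: add edge 0-2 (w=5); MST = {0-2(w=5) 2-4(w=3) 2-5(w=11) 3-4(w=3)}
step 5: add edge 0-6 (w=5); MST = {0-2(w=5) 0-6(w=5) 2-4(w=3) 2-5(w=11) 3-4(w=3)}
step 6: add edge 4-7 (w=6); MST = {0-2(w=5) 0-6(w=5) 2-4(w=3) 2-5(w=11) 3-4(w=3) 4-7(w=6)}
step 7: add edge 1-3 (w=7); MST = {0-2(w=5) 0-6(w=5) 1-3(w=7) 2-4(w=3) 2-5(w=11) 3-4(w=3) 4-7(w=6)}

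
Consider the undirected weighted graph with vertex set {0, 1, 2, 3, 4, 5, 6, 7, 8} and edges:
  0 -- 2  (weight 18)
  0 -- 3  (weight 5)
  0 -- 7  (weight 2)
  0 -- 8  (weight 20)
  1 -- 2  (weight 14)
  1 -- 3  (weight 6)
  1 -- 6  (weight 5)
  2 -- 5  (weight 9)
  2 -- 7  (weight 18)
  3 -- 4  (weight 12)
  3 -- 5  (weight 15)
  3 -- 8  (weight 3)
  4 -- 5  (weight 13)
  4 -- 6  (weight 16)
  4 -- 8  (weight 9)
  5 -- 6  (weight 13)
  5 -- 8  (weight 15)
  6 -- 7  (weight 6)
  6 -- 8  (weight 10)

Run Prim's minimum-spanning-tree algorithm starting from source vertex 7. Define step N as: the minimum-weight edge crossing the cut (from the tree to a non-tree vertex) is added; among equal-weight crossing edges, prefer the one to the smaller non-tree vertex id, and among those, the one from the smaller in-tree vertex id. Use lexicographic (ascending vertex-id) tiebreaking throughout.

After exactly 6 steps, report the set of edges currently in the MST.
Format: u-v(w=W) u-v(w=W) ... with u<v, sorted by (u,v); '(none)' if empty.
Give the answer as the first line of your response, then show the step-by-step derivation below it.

0-3(w=5) 0-7(w=2) 1-3(w=6) 1-6(w=5) 3-8(w=3) 4-8(w=9)

step 1: add edge 0-7 (w=2); MST = {0-7(w=2)}
step 2: add edge 0-3 (w=5); MST = {0-3(w=5) 0-7(w=2)}
step 3: add edge 3-8 (w=3); MST = {0-3(w=5) 0-7(w=2) 3-8(w=3)}
step 4: add edge 1-3 (w=6); MST = {0-3(w=5) 0-7(w=2) 1-3(w=6) 3-8(w=3)}
step 5: add edge 1-6 (w=5); MST = {0-3(w=5) 0-7(w=2) 1-3(w=6) 1-6(w=5) 3-8(w=3)}
step 6: add edge 4-8 (w=9); MST = {0-3(w=5) 0-7(w=2) 1-3(w=6) 1-6(w=5) 3-8(w=3) 4-8(w=9)}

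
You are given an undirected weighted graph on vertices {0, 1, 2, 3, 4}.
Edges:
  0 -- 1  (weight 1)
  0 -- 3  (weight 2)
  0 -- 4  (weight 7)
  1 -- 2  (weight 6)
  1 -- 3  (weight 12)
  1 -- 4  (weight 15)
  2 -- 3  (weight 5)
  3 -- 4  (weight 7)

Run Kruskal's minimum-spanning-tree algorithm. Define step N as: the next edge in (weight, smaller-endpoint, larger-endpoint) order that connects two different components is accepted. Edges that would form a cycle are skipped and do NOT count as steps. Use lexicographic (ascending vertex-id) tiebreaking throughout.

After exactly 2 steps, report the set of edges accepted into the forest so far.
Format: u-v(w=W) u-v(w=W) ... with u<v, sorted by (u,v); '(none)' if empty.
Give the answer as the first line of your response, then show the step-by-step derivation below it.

0-1(w=1) 0-3(w=2)

step 1: add edge 0-1 (w=1); MST = {0-1(w=1)}
step 2: add edge 0-3 (w=2); MST = {0-1(w=1) 0-3(w=2)}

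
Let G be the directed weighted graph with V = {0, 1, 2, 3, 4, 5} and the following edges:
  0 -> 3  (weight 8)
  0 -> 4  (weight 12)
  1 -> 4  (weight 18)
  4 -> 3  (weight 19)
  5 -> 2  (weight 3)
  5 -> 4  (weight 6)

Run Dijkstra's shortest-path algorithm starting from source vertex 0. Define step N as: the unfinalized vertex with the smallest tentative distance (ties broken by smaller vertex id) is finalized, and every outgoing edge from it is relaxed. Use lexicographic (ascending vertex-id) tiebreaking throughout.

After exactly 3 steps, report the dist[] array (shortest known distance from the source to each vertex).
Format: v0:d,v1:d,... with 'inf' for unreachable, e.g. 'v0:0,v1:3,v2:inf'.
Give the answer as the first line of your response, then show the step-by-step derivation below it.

v0:0,v1:inf,v2:inf,v3:8,v4:12,v5:inf

step 1: dist = v0:0,v1:inf,v2:inf,v3:8,v4:12,v5:inf
step 2: dist = v0:0,v1:inf,v2:inf,v3:8,v4:12,v5:inf
step 3: dist = v0:0,v1:inf,v2:inf,v3:8,v4:12,v5:inf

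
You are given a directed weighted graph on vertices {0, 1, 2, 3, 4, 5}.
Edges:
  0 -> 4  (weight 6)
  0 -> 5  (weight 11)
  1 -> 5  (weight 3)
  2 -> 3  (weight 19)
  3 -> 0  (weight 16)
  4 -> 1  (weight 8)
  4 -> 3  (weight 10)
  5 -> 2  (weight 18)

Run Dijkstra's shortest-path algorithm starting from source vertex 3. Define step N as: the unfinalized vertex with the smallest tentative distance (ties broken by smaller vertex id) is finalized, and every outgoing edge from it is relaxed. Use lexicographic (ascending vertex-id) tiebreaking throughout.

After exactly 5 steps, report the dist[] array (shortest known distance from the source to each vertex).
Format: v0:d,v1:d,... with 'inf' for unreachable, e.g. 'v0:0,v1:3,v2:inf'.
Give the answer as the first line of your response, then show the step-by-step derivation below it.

v0:16,v1:30,v2:45,v3:0,v4:22,v5:27

step 1: dist = v0:16,v1:inf,v2:inf,v3:0,v4:inf,v5:inf
step 2: dist = v0:16,v1:inf,v2:inf,v3:0,v4:22,v5:27
step 3: dist = v0:16,v1:30,v2:inf,v3:0,v4:22,v5:27
step 4: dist = v0:16,v1:30,v2:45,v3:0,v4:22,v5:27
step 5: dist = v0:16,v1:30,v2:45,v3:0,v4:22,v5:27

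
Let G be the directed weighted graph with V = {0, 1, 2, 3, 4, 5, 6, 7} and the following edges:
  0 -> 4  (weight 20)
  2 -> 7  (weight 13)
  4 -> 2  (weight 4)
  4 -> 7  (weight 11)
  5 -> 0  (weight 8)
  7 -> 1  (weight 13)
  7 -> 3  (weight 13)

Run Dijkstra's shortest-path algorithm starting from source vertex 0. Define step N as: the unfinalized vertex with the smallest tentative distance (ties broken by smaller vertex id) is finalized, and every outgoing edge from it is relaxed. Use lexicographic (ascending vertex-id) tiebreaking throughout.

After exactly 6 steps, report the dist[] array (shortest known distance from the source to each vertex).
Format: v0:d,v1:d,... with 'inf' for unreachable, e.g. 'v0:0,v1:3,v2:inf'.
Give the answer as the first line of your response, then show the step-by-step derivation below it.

v0:0,v1:44,v2:24,v3:44,v4:20,v5:inf,v6:inf,v7:31

step 1: dist = v0:0,v1:inf,v2:inf,v3:inf,v4:20,v5:inf,v6:inf,v7:inf
step 2: dist = v0:0,v1:inf,v2:24,v3:inf,v4:20,v5:inf,v6:inf,v7:31
step 3: dist = v0:0,v1:inf,v2:24,v3:inf,v4:20,v5:inf,v6:inf,v7:31
step 4: dist = v0:0,v1:44,v2:24,v3:44,v4:20,v5:inf,v6:inf,v7:31
step 5: dist = v0:0,v1:44,v2:24,v3:44,v4:20,v5:inf,v6:inf,v7:31
step 6: dist = v0:0,v1:44,v2:24,v3:44,v4:20,v5:inf,v6:inf,v7:31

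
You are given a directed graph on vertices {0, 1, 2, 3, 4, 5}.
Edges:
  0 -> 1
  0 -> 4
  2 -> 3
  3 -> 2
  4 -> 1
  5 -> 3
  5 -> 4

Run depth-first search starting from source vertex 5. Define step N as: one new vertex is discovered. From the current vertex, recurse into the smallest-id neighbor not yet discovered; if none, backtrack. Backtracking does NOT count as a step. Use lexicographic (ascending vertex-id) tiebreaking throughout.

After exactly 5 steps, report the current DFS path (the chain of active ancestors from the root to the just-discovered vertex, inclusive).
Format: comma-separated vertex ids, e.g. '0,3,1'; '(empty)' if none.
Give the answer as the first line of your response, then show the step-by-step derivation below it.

5,4,1

step 1: discover 5; path=5; order=5
step 2: discover 3; path=5>3; order=5,3
step 3: discover 2; path=5>3>2; order=5,3,2
step 4: discover 4; path=5>4; order=5,3,2,4
step 5: discover 1; path=5>4>1; order=5,3,2,4,1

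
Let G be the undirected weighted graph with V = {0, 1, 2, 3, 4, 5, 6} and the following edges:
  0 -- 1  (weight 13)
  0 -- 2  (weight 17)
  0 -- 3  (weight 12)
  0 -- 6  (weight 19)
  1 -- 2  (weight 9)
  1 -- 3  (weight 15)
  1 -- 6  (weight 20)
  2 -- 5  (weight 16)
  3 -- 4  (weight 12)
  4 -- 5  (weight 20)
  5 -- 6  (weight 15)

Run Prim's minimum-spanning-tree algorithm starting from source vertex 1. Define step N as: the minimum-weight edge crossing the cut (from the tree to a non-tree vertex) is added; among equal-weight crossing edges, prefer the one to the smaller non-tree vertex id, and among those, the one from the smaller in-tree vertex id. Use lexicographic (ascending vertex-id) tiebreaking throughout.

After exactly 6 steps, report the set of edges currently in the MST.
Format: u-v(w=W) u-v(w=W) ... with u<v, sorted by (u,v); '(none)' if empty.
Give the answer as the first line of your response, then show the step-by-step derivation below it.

0-1(w=13) 0-3(w=12) 1-2(w=9) 2-5(w=16) 3-4(w=12) 5-6(w=15)

step 1: add edge 1-2 (w=9); MST = {1-2(w=9)}
step 2: add edge 0-1 (w=13); MST = {0-1(w=13) 1-2(w=9)}
step 3: add edge 0-3 (w=12); MST = {0-1(w=13) 0-3(w=12) 1-2(w=9)}
step 4: add edge 3-4 (w=12); MST = {0-1(w=13) 0-3(w=12) 1-2(w=9) 3-4(w=12)}
step 5: add edge 2-5 (w=16); MST = {0-1(w=13) 0-3(w=12) 1-2(w=9) 2-5(w=16) 3-4(w=12)}
step 6: add edge 5-6 (w=15); MST = {0-1(w=13) 0-3(w=12) 1-2(w=9) 2-5(w=16) 3-4(w=12) 5-6(w=15)}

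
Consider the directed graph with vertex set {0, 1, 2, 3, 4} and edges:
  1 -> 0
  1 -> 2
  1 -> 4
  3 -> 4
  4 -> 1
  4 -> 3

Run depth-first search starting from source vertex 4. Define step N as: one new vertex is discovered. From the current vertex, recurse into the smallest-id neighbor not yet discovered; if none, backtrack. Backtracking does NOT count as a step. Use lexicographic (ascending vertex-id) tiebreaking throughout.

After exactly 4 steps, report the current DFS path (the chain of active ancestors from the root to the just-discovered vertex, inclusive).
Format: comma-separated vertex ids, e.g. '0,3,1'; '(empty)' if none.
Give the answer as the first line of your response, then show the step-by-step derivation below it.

4,1,2

step 1: discover 4; path=4; order=4
step 2: discover 1; path=4>1; order=4,1
step 3: discover 0; path=4>1>0; order=4,1,0
step 4: discover 2; path=4>1>2; order=4,1,0,2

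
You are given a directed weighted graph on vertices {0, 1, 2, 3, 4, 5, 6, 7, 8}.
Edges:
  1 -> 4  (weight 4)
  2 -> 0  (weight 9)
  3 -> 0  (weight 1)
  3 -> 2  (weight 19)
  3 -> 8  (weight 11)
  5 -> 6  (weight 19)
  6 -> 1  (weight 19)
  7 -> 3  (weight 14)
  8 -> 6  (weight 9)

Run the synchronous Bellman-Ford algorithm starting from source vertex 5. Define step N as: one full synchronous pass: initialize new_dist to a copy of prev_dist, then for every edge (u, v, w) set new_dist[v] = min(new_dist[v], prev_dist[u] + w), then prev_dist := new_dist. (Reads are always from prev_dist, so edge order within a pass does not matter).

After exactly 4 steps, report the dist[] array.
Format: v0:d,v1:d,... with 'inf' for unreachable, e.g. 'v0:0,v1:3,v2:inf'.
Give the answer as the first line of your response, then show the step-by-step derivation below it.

v0:inf,v1:38,v2:inf,v3:inf,v4:42,v5:0,v6:19,v7:inf,v8:inf

step 1: dist = v0:inf,v1:inf,v2:inf,v3:inf,v4:inf,v5:0,v6:19,v7:inf,v8:inf
step 2: dist = v0:inf,v1:38,v2:inf,v3:inf,v4:inf,v5:0,v6:19,v7:inf,v8:inf
step 3: dist = v0:inf,v1:38,v2:inf,v3:inf,v4:42,v5:0,v6:19,v7:inf,v8:inf
step 4: dist = v0:inf,v1:38,v2:inf,v3:inf,v4:42,v5:0,v6:19,v7:inf,v8:inf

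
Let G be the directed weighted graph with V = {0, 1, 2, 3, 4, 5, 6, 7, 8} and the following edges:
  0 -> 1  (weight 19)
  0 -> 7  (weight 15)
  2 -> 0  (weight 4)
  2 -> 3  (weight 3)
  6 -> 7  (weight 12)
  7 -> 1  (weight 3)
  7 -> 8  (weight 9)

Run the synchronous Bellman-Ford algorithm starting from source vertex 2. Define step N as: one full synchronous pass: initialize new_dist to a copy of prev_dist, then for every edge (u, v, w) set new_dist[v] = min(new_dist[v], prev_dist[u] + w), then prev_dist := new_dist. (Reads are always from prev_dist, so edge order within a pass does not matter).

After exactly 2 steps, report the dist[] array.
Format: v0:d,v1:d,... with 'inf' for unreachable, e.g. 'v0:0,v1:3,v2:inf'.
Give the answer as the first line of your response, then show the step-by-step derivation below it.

v0:4,v1:23,v2:0,v3:3,v4:inf,v5:inf,v6:inf,v7:19,v8:inf

step 1: dist = v0:4,v1:inf,v2:0,v3:3,v4:inf,v5:inf,v6:inf,v7:inf,v8:inf
step 2: dist = v0:4,v1:23,v2:0,v3:3,v4:inf,v5:inf,v6:inf,v7:19,v8:inf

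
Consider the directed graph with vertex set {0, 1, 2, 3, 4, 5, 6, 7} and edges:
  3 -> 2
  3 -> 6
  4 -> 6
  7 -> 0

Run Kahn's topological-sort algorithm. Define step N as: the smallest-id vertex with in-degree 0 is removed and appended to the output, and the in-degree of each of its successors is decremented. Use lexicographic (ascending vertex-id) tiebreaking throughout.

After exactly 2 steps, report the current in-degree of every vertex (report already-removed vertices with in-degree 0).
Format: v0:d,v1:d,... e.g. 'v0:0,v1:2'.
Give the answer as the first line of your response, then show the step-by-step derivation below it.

v0:1,v1:0,v2:0,v3:0,v4:0,v5:0,v6:1,v7:0

step 1: output 1; order=[1]; indeg=(1,0,1,0,0,0,2,0)
step 2: output 3; order=[1,3]; indeg=(1,0,0,0,0,0,1,0)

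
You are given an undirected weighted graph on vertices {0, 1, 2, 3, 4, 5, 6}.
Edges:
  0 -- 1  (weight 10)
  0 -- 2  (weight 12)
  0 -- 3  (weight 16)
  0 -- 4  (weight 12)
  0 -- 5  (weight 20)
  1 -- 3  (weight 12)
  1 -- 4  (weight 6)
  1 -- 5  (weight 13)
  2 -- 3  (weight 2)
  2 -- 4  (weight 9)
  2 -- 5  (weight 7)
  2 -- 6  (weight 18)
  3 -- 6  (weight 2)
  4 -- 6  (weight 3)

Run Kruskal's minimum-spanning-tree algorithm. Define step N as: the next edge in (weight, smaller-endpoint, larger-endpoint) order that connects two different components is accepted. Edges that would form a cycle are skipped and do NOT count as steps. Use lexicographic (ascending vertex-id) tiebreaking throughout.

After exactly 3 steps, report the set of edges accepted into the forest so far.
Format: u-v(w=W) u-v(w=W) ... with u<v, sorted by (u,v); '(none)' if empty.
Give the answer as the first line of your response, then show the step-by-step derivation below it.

2-3(w=2) 3-6(w=2) 4-6(w=3)

step 1: add edge 2-3 (w=2); MST = {2-3(w=2)}
step 2: add edge 3-6 (w=2); MST = {2-3(w=2) 3-6(w=2)}
step 3: add edge 4-6 (w=3); MST = {2-3(w=2) 3-6(w=2) 4-6(w=3)}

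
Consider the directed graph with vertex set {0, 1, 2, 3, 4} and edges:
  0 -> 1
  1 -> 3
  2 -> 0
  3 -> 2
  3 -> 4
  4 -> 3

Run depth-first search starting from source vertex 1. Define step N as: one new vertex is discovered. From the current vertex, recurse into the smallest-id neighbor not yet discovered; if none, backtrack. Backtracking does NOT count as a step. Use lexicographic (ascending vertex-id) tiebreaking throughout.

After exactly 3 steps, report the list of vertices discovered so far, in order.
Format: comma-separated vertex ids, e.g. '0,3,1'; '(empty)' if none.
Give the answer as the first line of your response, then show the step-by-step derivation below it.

1,3,2

step 1: discover 1; path=1; order=1
step 2: discover 3; path=1>3; order=1,3
step 3: discover 2; path=1>3>2; order=1,3,2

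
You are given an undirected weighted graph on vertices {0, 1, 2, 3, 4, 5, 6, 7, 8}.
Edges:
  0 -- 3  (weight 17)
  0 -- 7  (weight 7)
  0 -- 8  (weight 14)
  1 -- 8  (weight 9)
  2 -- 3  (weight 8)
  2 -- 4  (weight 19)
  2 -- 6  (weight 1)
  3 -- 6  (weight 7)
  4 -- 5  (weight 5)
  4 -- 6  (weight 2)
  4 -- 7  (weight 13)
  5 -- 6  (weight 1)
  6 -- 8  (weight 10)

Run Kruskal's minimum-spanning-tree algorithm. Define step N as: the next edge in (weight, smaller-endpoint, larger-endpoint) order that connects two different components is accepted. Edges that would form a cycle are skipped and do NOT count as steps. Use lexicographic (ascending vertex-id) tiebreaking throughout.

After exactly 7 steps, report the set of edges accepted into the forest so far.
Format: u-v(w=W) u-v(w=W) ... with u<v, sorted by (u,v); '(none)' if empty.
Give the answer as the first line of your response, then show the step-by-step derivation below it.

0-7(w=7) 1-8(w=9) 2-6(w=1) 3-6(w=7) 4-6(w=2) 5-6(w=1) 6-8(w=10)

step 1: add edge 2-6 (w=1); MST = {2-6(w=1)}
step 2: add edge 5-6 (w=1); MST = {2-6(w=1) 5-6(w=1)}
step 3: add edge 4-6 (w=2); MST = {2-6(w=1) 4-6(w=2) 5-6(w=1)}
step 4: add edge 0-7 (w=7); MST = {0-7(w=7) 2-6(w=1) 4-6(w=2) 5-6(w=1)}
step 5: add edge 3-6 (w=7); MST = {0-7(w=7) 2-6(w=1) 3-6(w=7) 4-6(w=2) 5-6(w=1)}
step 6: add edge 1-8 (w=9); MST = {0-7(w=7) 1-8(w=9) 2-6(w=1) 3-6(w=7) 4-6(w=2) 5-6(w=1)}
step 7: add edge 6-8 (w=10); MST = {0-7(w=7) 1-8(w=9) 2-6(w=1) 3-6(w=7) 4-6(w=2) 5-6(w=1) 6-8(w=10)}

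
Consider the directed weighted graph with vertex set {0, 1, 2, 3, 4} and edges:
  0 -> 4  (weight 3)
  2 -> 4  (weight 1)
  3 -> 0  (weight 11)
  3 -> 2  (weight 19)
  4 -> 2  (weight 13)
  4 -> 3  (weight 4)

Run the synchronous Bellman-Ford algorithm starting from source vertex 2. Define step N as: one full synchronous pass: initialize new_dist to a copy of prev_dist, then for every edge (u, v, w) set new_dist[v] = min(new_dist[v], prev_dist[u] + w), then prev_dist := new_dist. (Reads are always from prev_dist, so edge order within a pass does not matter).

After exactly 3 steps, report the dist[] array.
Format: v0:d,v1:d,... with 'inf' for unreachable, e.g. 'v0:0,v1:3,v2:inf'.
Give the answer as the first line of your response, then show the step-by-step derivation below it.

v0:16,v1:inf,v2:0,v3:5,v4:1

step 1: dist = v0:inf,v1:inf,v2:0,v3:inf,v4:1
step 2: dist = v0:inf,v1:inf,v2:0,v3:5,v4:1
step 3: dist = v0:16,v1:inf,v2:0,v3:5,v4:1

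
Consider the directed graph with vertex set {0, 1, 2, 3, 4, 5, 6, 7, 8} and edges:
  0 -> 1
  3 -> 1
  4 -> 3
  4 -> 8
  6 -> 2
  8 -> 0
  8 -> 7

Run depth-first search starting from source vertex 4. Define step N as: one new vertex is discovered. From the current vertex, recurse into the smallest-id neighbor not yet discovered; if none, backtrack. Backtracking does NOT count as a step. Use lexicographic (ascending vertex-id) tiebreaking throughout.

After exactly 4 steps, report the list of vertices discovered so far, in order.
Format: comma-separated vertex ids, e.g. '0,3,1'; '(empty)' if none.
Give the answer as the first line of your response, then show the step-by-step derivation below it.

4,3,1,8

step 1: discover 4; path=4; order=4
step 2: discover 3; path=4>3; order=4,3
step 3: discover 1; path=4>3>1; order=4,3,1
step 4: discover 8; path=4>8; order=4,3,1,8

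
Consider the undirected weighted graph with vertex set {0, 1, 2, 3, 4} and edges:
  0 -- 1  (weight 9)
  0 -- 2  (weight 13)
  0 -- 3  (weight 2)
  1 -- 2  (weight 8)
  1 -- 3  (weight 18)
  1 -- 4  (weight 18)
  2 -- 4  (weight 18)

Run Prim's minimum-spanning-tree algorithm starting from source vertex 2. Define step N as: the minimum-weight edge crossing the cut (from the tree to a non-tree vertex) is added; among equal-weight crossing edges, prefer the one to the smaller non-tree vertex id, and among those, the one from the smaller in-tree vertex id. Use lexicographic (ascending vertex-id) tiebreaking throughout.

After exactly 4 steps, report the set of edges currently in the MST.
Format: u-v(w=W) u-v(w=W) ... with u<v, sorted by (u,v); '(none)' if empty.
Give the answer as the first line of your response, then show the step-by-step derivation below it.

0-1(w=9) 0-3(w=2) 1-2(w=8) 1-4(w=18)

step 1: add edge 1-2 (w=8); MST = {1-2(w=8)}
step 2: add edge 0-1 (w=9); MST = {0-1(w=9) 1-2(w=8)}
step 3: add edge 0-3 (w=2); MST = {0-1(w=9) 0-3(w=2) 1-2(w=8)}
step 4: add edge 1-4 (w=18); MST = {0-1(w=9) 0-3(w=2) 1-2(w=8) 1-4(w=18)}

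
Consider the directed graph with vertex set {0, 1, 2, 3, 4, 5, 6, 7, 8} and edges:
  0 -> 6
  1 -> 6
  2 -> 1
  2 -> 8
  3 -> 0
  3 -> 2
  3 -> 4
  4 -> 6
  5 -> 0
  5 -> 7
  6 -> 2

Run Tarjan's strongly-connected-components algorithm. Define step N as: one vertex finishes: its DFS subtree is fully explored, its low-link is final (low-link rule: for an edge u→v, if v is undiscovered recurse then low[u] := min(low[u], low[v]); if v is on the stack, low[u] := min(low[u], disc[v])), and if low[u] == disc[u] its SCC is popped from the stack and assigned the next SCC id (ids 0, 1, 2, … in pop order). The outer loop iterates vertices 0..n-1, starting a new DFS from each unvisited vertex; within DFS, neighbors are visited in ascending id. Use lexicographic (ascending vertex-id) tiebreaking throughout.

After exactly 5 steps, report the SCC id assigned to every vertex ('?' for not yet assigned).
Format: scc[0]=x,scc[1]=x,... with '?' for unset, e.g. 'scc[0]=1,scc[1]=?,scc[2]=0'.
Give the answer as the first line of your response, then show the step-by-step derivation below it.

scc[0]=2,scc[1]=1,scc[2]=1,scc[3]=?,scc[4]=?,scc[5]=?,scc[6]=1,scc[7]=?,scc[8]=0

step 1: low=(low[0]=0,low[1]=1,low[2]=2,low[3]=?,low[4]=?,low[5]=?,low[6]=1,low[7]=?,low[8]=?); scc=(scc[0]=?,scc[1]=?,scc[2]=?,scc[3]=?,scc[4]=?,scc[5]=?,scc[6]=?,scc[7]=?,scc[8]=?)
step 2: low=(low[0]=0,low[1]=1,low[2]=1,low[3]=?,low[4]=?,low[5]=?,low[6]=1,low[7]=?,low[8]=4); scc=(scc[0]=?,scc[1]=?,scc[2]=?,scc[3]=?,scc[4]=?,scc[5]=?,scc[6]=?,scc[7]=?,scc[8]=0)
step 3: low=(low[0]=0,low[1]=1,low[2]=1,low[3]=?,low[4]=?,low[5]=?,low[6]=1,low[7]=?,low[8]=4); scc=(scc[0]=?,scc[1]=?,scc[2]=?,scc[3]=?,scc[4]=?,scc[5]=?,scc[6]=?,scc[7]=?,scc[8]=0)
step 4: low=(low[0]=0,low[1]=1,low[2]=1,low[3]=?,low[4]=?,low[5]=?,low[6]=1,low[7]=?,low[8]=4); scc=(scc[0]=?,scc[1]=1,scc[2]=1,scc[3]=?,scc[4]=?,scc[5]=?,scc[6]=1,scc[7]=?,scc[8]=0)
step 5: low=(low[0]=0,low[1]=1,low[2]=1,low[3]=?,low[4]=?,low[5]=?,low[6]=1,low[7]=?,low[8]=4); scc=(scc[0]=2,scc[1]=1,scc[2]=1,scc[3]=?,scc[4]=?,scc[5]=?,scc[6]=1,scc[7]=?,scc[8]=0)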